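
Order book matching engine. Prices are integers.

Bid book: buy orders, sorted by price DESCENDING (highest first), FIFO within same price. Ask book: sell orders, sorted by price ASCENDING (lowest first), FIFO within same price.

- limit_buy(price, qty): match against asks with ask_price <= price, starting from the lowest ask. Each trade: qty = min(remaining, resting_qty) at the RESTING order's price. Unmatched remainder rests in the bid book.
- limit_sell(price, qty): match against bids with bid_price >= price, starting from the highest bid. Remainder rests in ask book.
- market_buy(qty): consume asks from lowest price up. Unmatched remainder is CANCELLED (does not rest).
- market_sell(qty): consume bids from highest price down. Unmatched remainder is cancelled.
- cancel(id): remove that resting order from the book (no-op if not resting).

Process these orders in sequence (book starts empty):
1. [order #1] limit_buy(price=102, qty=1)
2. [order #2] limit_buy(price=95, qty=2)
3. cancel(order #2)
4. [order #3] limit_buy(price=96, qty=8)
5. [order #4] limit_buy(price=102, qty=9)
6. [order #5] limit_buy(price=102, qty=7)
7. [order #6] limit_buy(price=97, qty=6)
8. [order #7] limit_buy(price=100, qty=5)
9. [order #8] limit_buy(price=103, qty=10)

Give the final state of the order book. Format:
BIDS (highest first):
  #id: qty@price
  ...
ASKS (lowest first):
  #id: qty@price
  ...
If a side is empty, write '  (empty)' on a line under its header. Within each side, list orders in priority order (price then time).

After op 1 [order #1] limit_buy(price=102, qty=1): fills=none; bids=[#1:1@102] asks=[-]
After op 2 [order #2] limit_buy(price=95, qty=2): fills=none; bids=[#1:1@102 #2:2@95] asks=[-]
After op 3 cancel(order #2): fills=none; bids=[#1:1@102] asks=[-]
After op 4 [order #3] limit_buy(price=96, qty=8): fills=none; bids=[#1:1@102 #3:8@96] asks=[-]
After op 5 [order #4] limit_buy(price=102, qty=9): fills=none; bids=[#1:1@102 #4:9@102 #3:8@96] asks=[-]
After op 6 [order #5] limit_buy(price=102, qty=7): fills=none; bids=[#1:1@102 #4:9@102 #5:7@102 #3:8@96] asks=[-]
After op 7 [order #6] limit_buy(price=97, qty=6): fills=none; bids=[#1:1@102 #4:9@102 #5:7@102 #6:6@97 #3:8@96] asks=[-]
After op 8 [order #7] limit_buy(price=100, qty=5): fills=none; bids=[#1:1@102 #4:9@102 #5:7@102 #7:5@100 #6:6@97 #3:8@96] asks=[-]
After op 9 [order #8] limit_buy(price=103, qty=10): fills=none; bids=[#8:10@103 #1:1@102 #4:9@102 #5:7@102 #7:5@100 #6:6@97 #3:8@96] asks=[-]

Answer: BIDS (highest first):
  #8: 10@103
  #1: 1@102
  #4: 9@102
  #5: 7@102
  #7: 5@100
  #6: 6@97
  #3: 8@96
ASKS (lowest first):
  (empty)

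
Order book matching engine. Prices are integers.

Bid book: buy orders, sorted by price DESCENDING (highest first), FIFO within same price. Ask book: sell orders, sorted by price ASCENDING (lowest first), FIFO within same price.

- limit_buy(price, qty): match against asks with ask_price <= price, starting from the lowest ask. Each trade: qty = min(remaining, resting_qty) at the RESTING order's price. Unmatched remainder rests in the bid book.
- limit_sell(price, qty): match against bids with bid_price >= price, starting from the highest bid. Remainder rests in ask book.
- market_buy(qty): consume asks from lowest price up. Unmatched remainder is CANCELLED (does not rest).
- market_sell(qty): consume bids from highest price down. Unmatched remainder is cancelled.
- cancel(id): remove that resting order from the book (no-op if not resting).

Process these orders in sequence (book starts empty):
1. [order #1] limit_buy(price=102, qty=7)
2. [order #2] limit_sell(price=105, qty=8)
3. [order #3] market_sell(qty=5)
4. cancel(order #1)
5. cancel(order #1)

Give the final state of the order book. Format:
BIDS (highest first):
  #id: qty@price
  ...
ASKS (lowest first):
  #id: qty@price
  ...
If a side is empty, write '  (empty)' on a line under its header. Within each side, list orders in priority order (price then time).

After op 1 [order #1] limit_buy(price=102, qty=7): fills=none; bids=[#1:7@102] asks=[-]
After op 2 [order #2] limit_sell(price=105, qty=8): fills=none; bids=[#1:7@102] asks=[#2:8@105]
After op 3 [order #3] market_sell(qty=5): fills=#1x#3:5@102; bids=[#1:2@102] asks=[#2:8@105]
After op 4 cancel(order #1): fills=none; bids=[-] asks=[#2:8@105]
After op 5 cancel(order #1): fills=none; bids=[-] asks=[#2:8@105]

Answer: BIDS (highest first):
  (empty)
ASKS (lowest first):
  #2: 8@105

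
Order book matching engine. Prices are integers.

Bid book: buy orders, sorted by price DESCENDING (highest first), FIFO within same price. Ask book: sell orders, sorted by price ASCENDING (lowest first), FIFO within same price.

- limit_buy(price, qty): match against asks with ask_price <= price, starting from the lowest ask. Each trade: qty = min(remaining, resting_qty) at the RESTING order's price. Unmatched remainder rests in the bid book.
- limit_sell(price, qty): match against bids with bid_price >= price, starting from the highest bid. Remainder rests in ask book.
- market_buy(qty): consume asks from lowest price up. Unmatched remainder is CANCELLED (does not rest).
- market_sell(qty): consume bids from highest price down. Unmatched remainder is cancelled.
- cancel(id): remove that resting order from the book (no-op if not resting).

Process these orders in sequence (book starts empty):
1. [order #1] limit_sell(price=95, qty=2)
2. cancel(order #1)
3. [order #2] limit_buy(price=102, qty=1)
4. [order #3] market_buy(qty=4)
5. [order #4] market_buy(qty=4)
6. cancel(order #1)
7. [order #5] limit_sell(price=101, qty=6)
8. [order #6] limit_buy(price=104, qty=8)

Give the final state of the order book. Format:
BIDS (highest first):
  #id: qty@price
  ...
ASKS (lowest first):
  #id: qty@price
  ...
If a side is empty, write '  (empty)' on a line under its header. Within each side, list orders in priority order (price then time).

After op 1 [order #1] limit_sell(price=95, qty=2): fills=none; bids=[-] asks=[#1:2@95]
After op 2 cancel(order #1): fills=none; bids=[-] asks=[-]
After op 3 [order #2] limit_buy(price=102, qty=1): fills=none; bids=[#2:1@102] asks=[-]
After op 4 [order #3] market_buy(qty=4): fills=none; bids=[#2:1@102] asks=[-]
After op 5 [order #4] market_buy(qty=4): fills=none; bids=[#2:1@102] asks=[-]
After op 6 cancel(order #1): fills=none; bids=[#2:1@102] asks=[-]
After op 7 [order #5] limit_sell(price=101, qty=6): fills=#2x#5:1@102; bids=[-] asks=[#5:5@101]
After op 8 [order #6] limit_buy(price=104, qty=8): fills=#6x#5:5@101; bids=[#6:3@104] asks=[-]

Answer: BIDS (highest first):
  #6: 3@104
ASKS (lowest first):
  (empty)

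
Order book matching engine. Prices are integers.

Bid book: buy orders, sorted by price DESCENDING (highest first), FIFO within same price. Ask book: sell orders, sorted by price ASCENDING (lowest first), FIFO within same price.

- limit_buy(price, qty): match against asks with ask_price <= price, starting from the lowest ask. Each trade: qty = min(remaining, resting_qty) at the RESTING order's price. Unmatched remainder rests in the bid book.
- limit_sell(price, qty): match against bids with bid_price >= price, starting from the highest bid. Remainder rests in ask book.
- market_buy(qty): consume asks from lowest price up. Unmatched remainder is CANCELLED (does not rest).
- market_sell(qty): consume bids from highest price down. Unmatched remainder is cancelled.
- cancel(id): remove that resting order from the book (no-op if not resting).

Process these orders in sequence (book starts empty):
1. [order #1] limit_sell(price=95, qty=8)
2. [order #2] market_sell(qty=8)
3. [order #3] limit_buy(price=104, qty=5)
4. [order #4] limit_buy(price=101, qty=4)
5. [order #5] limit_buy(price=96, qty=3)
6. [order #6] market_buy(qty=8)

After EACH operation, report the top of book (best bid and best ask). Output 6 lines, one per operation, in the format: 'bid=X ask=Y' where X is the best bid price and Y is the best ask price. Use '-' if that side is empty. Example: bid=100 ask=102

After op 1 [order #1] limit_sell(price=95, qty=8): fills=none; bids=[-] asks=[#1:8@95]
After op 2 [order #2] market_sell(qty=8): fills=none; bids=[-] asks=[#1:8@95]
After op 3 [order #3] limit_buy(price=104, qty=5): fills=#3x#1:5@95; bids=[-] asks=[#1:3@95]
After op 4 [order #4] limit_buy(price=101, qty=4): fills=#4x#1:3@95; bids=[#4:1@101] asks=[-]
After op 5 [order #5] limit_buy(price=96, qty=3): fills=none; bids=[#4:1@101 #5:3@96] asks=[-]
After op 6 [order #6] market_buy(qty=8): fills=none; bids=[#4:1@101 #5:3@96] asks=[-]

Answer: bid=- ask=95
bid=- ask=95
bid=- ask=95
bid=101 ask=-
bid=101 ask=-
bid=101 ask=-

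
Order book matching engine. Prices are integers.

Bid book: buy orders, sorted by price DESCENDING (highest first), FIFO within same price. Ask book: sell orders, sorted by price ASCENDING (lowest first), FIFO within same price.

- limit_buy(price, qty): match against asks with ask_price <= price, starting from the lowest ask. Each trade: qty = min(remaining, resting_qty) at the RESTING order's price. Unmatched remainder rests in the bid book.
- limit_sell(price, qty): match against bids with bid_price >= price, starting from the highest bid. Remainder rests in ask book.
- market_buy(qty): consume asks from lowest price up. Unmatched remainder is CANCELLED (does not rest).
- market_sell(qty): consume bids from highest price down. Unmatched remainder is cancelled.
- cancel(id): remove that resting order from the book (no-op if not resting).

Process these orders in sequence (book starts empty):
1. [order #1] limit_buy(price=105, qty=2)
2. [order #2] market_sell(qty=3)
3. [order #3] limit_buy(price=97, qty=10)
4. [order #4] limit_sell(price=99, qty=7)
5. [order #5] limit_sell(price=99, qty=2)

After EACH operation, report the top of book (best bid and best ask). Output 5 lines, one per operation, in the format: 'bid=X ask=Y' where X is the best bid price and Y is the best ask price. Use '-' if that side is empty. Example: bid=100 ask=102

After op 1 [order #1] limit_buy(price=105, qty=2): fills=none; bids=[#1:2@105] asks=[-]
After op 2 [order #2] market_sell(qty=3): fills=#1x#2:2@105; bids=[-] asks=[-]
After op 3 [order #3] limit_buy(price=97, qty=10): fills=none; bids=[#3:10@97] asks=[-]
After op 4 [order #4] limit_sell(price=99, qty=7): fills=none; bids=[#3:10@97] asks=[#4:7@99]
After op 5 [order #5] limit_sell(price=99, qty=2): fills=none; bids=[#3:10@97] asks=[#4:7@99 #5:2@99]

Answer: bid=105 ask=-
bid=- ask=-
bid=97 ask=-
bid=97 ask=99
bid=97 ask=99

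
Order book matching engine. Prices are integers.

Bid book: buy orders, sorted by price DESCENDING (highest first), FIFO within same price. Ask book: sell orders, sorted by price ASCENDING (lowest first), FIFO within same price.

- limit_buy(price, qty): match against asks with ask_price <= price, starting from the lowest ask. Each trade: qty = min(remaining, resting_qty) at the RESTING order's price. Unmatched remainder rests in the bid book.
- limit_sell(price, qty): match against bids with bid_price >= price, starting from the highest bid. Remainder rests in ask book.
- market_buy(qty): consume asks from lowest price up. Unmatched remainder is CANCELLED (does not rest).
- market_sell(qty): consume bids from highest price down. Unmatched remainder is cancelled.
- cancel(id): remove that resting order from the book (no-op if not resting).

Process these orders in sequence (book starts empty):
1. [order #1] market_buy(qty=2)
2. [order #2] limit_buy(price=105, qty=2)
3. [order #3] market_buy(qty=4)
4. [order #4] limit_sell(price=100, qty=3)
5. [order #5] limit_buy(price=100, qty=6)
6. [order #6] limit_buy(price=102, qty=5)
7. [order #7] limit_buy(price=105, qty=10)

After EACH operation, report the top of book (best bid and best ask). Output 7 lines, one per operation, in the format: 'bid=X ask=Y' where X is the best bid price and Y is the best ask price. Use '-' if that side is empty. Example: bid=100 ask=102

Answer: bid=- ask=-
bid=105 ask=-
bid=105 ask=-
bid=- ask=100
bid=100 ask=-
bid=102 ask=-
bid=105 ask=-

Derivation:
After op 1 [order #1] market_buy(qty=2): fills=none; bids=[-] asks=[-]
After op 2 [order #2] limit_buy(price=105, qty=2): fills=none; bids=[#2:2@105] asks=[-]
After op 3 [order #3] market_buy(qty=4): fills=none; bids=[#2:2@105] asks=[-]
After op 4 [order #4] limit_sell(price=100, qty=3): fills=#2x#4:2@105; bids=[-] asks=[#4:1@100]
After op 5 [order #5] limit_buy(price=100, qty=6): fills=#5x#4:1@100; bids=[#5:5@100] asks=[-]
After op 6 [order #6] limit_buy(price=102, qty=5): fills=none; bids=[#6:5@102 #5:5@100] asks=[-]
After op 7 [order #7] limit_buy(price=105, qty=10): fills=none; bids=[#7:10@105 #6:5@102 #5:5@100] asks=[-]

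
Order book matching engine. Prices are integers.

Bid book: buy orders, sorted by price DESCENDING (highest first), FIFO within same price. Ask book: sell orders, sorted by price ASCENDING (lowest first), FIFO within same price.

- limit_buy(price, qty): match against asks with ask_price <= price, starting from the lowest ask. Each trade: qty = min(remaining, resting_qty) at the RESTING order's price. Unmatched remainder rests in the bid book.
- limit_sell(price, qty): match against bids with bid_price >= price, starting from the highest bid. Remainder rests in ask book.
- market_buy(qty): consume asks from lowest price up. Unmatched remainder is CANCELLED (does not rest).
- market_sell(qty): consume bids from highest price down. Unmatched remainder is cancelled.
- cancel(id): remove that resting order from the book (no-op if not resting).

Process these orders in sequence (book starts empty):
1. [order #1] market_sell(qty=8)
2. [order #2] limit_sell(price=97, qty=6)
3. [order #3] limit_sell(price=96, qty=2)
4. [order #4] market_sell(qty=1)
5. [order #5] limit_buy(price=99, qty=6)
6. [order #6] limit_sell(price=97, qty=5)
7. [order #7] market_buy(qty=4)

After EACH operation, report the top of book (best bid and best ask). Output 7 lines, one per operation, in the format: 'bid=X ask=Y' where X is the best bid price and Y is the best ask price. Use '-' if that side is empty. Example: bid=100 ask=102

After op 1 [order #1] market_sell(qty=8): fills=none; bids=[-] asks=[-]
After op 2 [order #2] limit_sell(price=97, qty=6): fills=none; bids=[-] asks=[#2:6@97]
After op 3 [order #3] limit_sell(price=96, qty=2): fills=none; bids=[-] asks=[#3:2@96 #2:6@97]
After op 4 [order #4] market_sell(qty=1): fills=none; bids=[-] asks=[#3:2@96 #2:6@97]
After op 5 [order #5] limit_buy(price=99, qty=6): fills=#5x#3:2@96 #5x#2:4@97; bids=[-] asks=[#2:2@97]
After op 6 [order #6] limit_sell(price=97, qty=5): fills=none; bids=[-] asks=[#2:2@97 #6:5@97]
After op 7 [order #7] market_buy(qty=4): fills=#7x#2:2@97 #7x#6:2@97; bids=[-] asks=[#6:3@97]

Answer: bid=- ask=-
bid=- ask=97
bid=- ask=96
bid=- ask=96
bid=- ask=97
bid=- ask=97
bid=- ask=97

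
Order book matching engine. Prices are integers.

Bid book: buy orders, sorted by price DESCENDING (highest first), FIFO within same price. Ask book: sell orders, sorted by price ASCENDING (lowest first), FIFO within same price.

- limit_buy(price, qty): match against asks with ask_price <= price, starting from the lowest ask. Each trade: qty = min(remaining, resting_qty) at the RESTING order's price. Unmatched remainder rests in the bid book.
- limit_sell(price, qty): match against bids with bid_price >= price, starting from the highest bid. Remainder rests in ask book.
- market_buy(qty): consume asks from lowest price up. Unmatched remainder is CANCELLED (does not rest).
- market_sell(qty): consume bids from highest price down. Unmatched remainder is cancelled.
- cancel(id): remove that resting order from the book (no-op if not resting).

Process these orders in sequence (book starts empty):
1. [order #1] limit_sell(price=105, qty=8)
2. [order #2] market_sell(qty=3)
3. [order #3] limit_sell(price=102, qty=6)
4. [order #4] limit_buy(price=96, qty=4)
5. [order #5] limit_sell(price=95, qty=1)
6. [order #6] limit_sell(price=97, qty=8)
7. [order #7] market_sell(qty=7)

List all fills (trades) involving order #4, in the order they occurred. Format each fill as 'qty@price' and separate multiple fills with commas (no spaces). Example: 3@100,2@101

Answer: 1@96,3@96

Derivation:
After op 1 [order #1] limit_sell(price=105, qty=8): fills=none; bids=[-] asks=[#1:8@105]
After op 2 [order #2] market_sell(qty=3): fills=none; bids=[-] asks=[#1:8@105]
After op 3 [order #3] limit_sell(price=102, qty=6): fills=none; bids=[-] asks=[#3:6@102 #1:8@105]
After op 4 [order #4] limit_buy(price=96, qty=4): fills=none; bids=[#4:4@96] asks=[#3:6@102 #1:8@105]
After op 5 [order #5] limit_sell(price=95, qty=1): fills=#4x#5:1@96; bids=[#4:3@96] asks=[#3:6@102 #1:8@105]
After op 6 [order #6] limit_sell(price=97, qty=8): fills=none; bids=[#4:3@96] asks=[#6:8@97 #3:6@102 #1:8@105]
After op 7 [order #7] market_sell(qty=7): fills=#4x#7:3@96; bids=[-] asks=[#6:8@97 #3:6@102 #1:8@105]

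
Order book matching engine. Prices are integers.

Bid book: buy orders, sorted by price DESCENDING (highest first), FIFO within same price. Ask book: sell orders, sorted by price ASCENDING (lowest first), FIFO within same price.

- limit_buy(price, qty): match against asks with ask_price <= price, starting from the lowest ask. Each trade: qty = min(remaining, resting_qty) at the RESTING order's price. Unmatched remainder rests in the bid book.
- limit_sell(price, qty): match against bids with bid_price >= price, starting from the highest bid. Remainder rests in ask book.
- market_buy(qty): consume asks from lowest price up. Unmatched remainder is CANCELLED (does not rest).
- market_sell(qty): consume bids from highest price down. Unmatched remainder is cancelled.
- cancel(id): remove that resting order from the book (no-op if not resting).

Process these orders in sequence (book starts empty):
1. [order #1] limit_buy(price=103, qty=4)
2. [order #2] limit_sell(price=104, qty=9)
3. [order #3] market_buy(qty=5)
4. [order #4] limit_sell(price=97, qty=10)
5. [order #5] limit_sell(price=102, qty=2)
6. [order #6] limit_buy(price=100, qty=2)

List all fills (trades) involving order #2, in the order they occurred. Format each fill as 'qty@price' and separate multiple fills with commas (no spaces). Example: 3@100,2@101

After op 1 [order #1] limit_buy(price=103, qty=4): fills=none; bids=[#1:4@103] asks=[-]
After op 2 [order #2] limit_sell(price=104, qty=9): fills=none; bids=[#1:4@103] asks=[#2:9@104]
After op 3 [order #3] market_buy(qty=5): fills=#3x#2:5@104; bids=[#1:4@103] asks=[#2:4@104]
After op 4 [order #4] limit_sell(price=97, qty=10): fills=#1x#4:4@103; bids=[-] asks=[#4:6@97 #2:4@104]
After op 5 [order #5] limit_sell(price=102, qty=2): fills=none; bids=[-] asks=[#4:6@97 #5:2@102 #2:4@104]
After op 6 [order #6] limit_buy(price=100, qty=2): fills=#6x#4:2@97; bids=[-] asks=[#4:4@97 #5:2@102 #2:4@104]

Answer: 5@104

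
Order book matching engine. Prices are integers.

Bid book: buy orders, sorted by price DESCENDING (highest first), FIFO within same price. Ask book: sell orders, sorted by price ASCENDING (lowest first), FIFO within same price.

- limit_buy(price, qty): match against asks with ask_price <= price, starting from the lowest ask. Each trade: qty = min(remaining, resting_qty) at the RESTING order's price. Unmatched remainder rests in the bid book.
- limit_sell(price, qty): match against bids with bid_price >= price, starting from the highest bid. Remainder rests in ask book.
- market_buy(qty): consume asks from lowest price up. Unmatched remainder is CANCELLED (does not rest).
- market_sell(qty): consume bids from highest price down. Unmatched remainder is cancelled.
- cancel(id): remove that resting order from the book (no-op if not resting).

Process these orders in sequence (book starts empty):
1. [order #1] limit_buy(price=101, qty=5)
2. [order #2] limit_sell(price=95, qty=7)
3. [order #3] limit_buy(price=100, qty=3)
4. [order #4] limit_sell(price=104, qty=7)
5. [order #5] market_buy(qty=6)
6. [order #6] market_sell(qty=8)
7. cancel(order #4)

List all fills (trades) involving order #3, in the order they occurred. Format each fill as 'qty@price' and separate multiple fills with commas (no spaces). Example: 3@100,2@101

After op 1 [order #1] limit_buy(price=101, qty=5): fills=none; bids=[#1:5@101] asks=[-]
After op 2 [order #2] limit_sell(price=95, qty=7): fills=#1x#2:5@101; bids=[-] asks=[#2:2@95]
After op 3 [order #3] limit_buy(price=100, qty=3): fills=#3x#2:2@95; bids=[#3:1@100] asks=[-]
After op 4 [order #4] limit_sell(price=104, qty=7): fills=none; bids=[#3:1@100] asks=[#4:7@104]
After op 5 [order #5] market_buy(qty=6): fills=#5x#4:6@104; bids=[#3:1@100] asks=[#4:1@104]
After op 6 [order #6] market_sell(qty=8): fills=#3x#6:1@100; bids=[-] asks=[#4:1@104]
After op 7 cancel(order #4): fills=none; bids=[-] asks=[-]

Answer: 2@95,1@100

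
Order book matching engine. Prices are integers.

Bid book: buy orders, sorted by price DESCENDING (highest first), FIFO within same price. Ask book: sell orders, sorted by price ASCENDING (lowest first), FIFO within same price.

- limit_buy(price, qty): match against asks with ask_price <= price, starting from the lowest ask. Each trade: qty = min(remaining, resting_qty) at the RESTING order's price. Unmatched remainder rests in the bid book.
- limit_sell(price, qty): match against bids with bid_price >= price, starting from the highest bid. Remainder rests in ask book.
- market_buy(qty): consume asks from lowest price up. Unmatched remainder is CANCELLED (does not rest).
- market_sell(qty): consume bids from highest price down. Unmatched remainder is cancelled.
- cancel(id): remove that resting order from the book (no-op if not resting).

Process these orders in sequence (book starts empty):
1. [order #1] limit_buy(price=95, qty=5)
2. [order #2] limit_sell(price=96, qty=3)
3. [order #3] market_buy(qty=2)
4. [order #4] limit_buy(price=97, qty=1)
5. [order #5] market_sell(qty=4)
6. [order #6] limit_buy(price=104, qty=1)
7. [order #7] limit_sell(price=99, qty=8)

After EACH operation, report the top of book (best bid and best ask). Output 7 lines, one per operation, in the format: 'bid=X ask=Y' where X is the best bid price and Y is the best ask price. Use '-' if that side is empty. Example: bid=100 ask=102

Answer: bid=95 ask=-
bid=95 ask=96
bid=95 ask=96
bid=95 ask=-
bid=95 ask=-
bid=104 ask=-
bid=95 ask=99

Derivation:
After op 1 [order #1] limit_buy(price=95, qty=5): fills=none; bids=[#1:5@95] asks=[-]
After op 2 [order #2] limit_sell(price=96, qty=3): fills=none; bids=[#1:5@95] asks=[#2:3@96]
After op 3 [order #3] market_buy(qty=2): fills=#3x#2:2@96; bids=[#1:5@95] asks=[#2:1@96]
After op 4 [order #4] limit_buy(price=97, qty=1): fills=#4x#2:1@96; bids=[#1:5@95] asks=[-]
After op 5 [order #5] market_sell(qty=4): fills=#1x#5:4@95; bids=[#1:1@95] asks=[-]
After op 6 [order #6] limit_buy(price=104, qty=1): fills=none; bids=[#6:1@104 #1:1@95] asks=[-]
After op 7 [order #7] limit_sell(price=99, qty=8): fills=#6x#7:1@104; bids=[#1:1@95] asks=[#7:7@99]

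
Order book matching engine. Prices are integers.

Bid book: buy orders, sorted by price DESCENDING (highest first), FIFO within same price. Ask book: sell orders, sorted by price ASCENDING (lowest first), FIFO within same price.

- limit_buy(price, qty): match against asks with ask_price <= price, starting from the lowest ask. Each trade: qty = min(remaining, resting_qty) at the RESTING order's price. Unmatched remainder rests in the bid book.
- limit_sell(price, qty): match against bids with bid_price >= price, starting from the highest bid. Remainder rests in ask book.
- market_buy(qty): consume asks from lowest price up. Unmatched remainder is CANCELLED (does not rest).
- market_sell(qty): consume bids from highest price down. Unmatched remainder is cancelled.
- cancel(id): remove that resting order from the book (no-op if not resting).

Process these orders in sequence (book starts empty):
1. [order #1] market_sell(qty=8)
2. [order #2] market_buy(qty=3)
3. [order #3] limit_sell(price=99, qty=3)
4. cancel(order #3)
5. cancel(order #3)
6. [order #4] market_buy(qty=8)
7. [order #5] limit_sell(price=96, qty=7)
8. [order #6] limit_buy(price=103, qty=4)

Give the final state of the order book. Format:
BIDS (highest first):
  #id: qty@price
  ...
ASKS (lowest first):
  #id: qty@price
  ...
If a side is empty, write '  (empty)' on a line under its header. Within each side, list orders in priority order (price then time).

Answer: BIDS (highest first):
  (empty)
ASKS (lowest first):
  #5: 3@96

Derivation:
After op 1 [order #1] market_sell(qty=8): fills=none; bids=[-] asks=[-]
After op 2 [order #2] market_buy(qty=3): fills=none; bids=[-] asks=[-]
After op 3 [order #3] limit_sell(price=99, qty=3): fills=none; bids=[-] asks=[#3:3@99]
After op 4 cancel(order #3): fills=none; bids=[-] asks=[-]
After op 5 cancel(order #3): fills=none; bids=[-] asks=[-]
After op 6 [order #4] market_buy(qty=8): fills=none; bids=[-] asks=[-]
After op 7 [order #5] limit_sell(price=96, qty=7): fills=none; bids=[-] asks=[#5:7@96]
After op 8 [order #6] limit_buy(price=103, qty=4): fills=#6x#5:4@96; bids=[-] asks=[#5:3@96]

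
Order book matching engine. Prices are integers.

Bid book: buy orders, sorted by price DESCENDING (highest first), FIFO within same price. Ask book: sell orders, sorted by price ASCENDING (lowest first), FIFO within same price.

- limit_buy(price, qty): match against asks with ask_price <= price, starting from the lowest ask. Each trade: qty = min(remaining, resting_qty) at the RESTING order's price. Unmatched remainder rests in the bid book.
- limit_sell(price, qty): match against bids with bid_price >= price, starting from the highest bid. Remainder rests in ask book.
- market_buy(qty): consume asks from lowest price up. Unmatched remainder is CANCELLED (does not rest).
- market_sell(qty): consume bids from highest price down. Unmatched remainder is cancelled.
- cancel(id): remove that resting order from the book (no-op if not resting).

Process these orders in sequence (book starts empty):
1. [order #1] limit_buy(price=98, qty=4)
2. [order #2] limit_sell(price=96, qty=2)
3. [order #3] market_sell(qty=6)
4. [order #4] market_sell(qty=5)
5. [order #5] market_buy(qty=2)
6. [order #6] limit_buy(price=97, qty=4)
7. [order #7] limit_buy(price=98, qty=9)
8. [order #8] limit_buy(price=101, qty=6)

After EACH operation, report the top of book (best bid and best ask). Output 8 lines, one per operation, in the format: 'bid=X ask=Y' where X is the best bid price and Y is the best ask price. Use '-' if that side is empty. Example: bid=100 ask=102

Answer: bid=98 ask=-
bid=98 ask=-
bid=- ask=-
bid=- ask=-
bid=- ask=-
bid=97 ask=-
bid=98 ask=-
bid=101 ask=-

Derivation:
After op 1 [order #1] limit_buy(price=98, qty=4): fills=none; bids=[#1:4@98] asks=[-]
After op 2 [order #2] limit_sell(price=96, qty=2): fills=#1x#2:2@98; bids=[#1:2@98] asks=[-]
After op 3 [order #3] market_sell(qty=6): fills=#1x#3:2@98; bids=[-] asks=[-]
After op 4 [order #4] market_sell(qty=5): fills=none; bids=[-] asks=[-]
After op 5 [order #5] market_buy(qty=2): fills=none; bids=[-] asks=[-]
After op 6 [order #6] limit_buy(price=97, qty=4): fills=none; bids=[#6:4@97] asks=[-]
After op 7 [order #7] limit_buy(price=98, qty=9): fills=none; bids=[#7:9@98 #6:4@97] asks=[-]
After op 8 [order #8] limit_buy(price=101, qty=6): fills=none; bids=[#8:6@101 #7:9@98 #6:4@97] asks=[-]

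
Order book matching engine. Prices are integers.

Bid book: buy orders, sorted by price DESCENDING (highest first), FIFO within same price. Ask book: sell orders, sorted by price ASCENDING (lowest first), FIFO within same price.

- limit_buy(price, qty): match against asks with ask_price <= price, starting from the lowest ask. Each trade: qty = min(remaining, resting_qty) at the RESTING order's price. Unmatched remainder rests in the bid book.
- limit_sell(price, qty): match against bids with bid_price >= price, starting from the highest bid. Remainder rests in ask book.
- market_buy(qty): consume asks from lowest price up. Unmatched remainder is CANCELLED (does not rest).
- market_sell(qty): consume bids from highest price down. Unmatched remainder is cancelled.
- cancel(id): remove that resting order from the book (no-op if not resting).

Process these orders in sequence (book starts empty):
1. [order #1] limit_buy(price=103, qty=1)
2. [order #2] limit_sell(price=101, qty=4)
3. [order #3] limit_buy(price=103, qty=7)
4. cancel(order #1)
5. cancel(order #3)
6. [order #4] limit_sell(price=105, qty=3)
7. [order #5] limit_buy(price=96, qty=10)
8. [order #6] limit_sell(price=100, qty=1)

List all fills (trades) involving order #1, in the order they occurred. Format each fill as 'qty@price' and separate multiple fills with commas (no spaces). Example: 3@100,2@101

After op 1 [order #1] limit_buy(price=103, qty=1): fills=none; bids=[#1:1@103] asks=[-]
After op 2 [order #2] limit_sell(price=101, qty=4): fills=#1x#2:1@103; bids=[-] asks=[#2:3@101]
After op 3 [order #3] limit_buy(price=103, qty=7): fills=#3x#2:3@101; bids=[#3:4@103] asks=[-]
After op 4 cancel(order #1): fills=none; bids=[#3:4@103] asks=[-]
After op 5 cancel(order #3): fills=none; bids=[-] asks=[-]
After op 6 [order #4] limit_sell(price=105, qty=3): fills=none; bids=[-] asks=[#4:3@105]
After op 7 [order #5] limit_buy(price=96, qty=10): fills=none; bids=[#5:10@96] asks=[#4:3@105]
After op 8 [order #6] limit_sell(price=100, qty=1): fills=none; bids=[#5:10@96] asks=[#6:1@100 #4:3@105]

Answer: 1@103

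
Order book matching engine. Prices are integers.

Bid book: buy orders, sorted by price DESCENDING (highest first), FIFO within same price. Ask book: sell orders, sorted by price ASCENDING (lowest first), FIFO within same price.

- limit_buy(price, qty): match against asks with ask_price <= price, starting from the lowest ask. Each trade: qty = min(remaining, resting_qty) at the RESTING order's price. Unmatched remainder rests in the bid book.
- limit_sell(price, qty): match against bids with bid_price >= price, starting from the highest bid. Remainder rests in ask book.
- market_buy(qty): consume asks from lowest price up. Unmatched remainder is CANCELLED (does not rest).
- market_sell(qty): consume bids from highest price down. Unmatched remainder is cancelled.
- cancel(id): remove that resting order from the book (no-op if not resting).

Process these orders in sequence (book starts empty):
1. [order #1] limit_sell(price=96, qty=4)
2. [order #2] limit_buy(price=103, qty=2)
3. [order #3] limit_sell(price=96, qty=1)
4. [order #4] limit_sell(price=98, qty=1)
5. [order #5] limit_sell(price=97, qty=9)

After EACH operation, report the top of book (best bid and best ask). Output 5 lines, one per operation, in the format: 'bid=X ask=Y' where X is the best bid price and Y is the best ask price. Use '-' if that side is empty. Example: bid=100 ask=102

After op 1 [order #1] limit_sell(price=96, qty=4): fills=none; bids=[-] asks=[#1:4@96]
After op 2 [order #2] limit_buy(price=103, qty=2): fills=#2x#1:2@96; bids=[-] asks=[#1:2@96]
After op 3 [order #3] limit_sell(price=96, qty=1): fills=none; bids=[-] asks=[#1:2@96 #3:1@96]
After op 4 [order #4] limit_sell(price=98, qty=1): fills=none; bids=[-] asks=[#1:2@96 #3:1@96 #4:1@98]
After op 5 [order #5] limit_sell(price=97, qty=9): fills=none; bids=[-] asks=[#1:2@96 #3:1@96 #5:9@97 #4:1@98]

Answer: bid=- ask=96
bid=- ask=96
bid=- ask=96
bid=- ask=96
bid=- ask=96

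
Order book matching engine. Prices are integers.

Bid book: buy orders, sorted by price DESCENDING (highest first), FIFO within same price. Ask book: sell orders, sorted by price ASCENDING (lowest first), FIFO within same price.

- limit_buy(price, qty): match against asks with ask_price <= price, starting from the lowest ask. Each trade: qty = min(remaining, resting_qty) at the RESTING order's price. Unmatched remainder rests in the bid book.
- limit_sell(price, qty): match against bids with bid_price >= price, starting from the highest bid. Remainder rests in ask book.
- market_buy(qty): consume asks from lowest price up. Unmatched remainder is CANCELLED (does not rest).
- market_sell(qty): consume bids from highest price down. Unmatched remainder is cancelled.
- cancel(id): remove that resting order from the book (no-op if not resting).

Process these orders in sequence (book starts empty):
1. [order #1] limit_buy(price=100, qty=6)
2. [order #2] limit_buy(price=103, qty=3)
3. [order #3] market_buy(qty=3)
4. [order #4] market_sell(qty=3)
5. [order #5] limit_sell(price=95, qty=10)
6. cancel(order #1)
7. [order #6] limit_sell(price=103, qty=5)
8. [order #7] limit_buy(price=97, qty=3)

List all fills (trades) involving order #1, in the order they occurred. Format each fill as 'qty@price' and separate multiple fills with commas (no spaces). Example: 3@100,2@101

After op 1 [order #1] limit_buy(price=100, qty=6): fills=none; bids=[#1:6@100] asks=[-]
After op 2 [order #2] limit_buy(price=103, qty=3): fills=none; bids=[#2:3@103 #1:6@100] asks=[-]
After op 3 [order #3] market_buy(qty=3): fills=none; bids=[#2:3@103 #1:6@100] asks=[-]
After op 4 [order #4] market_sell(qty=3): fills=#2x#4:3@103; bids=[#1:6@100] asks=[-]
After op 5 [order #5] limit_sell(price=95, qty=10): fills=#1x#5:6@100; bids=[-] asks=[#5:4@95]
After op 6 cancel(order #1): fills=none; bids=[-] asks=[#5:4@95]
After op 7 [order #6] limit_sell(price=103, qty=5): fills=none; bids=[-] asks=[#5:4@95 #6:5@103]
After op 8 [order #7] limit_buy(price=97, qty=3): fills=#7x#5:3@95; bids=[-] asks=[#5:1@95 #6:5@103]

Answer: 6@100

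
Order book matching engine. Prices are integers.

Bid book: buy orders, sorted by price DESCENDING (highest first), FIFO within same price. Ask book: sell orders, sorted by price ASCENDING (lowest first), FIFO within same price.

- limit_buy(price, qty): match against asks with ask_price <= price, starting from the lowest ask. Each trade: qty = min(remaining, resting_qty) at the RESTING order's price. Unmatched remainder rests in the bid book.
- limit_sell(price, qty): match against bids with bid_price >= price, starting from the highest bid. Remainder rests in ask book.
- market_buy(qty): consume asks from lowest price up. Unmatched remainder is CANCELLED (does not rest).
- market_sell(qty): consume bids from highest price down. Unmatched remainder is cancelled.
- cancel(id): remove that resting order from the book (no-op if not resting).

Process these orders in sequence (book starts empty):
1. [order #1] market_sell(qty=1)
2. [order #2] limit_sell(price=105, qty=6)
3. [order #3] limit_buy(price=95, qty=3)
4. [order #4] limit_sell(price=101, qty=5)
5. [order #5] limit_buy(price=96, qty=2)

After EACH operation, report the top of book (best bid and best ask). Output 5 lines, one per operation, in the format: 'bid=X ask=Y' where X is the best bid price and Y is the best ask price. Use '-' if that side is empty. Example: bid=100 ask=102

After op 1 [order #1] market_sell(qty=1): fills=none; bids=[-] asks=[-]
After op 2 [order #2] limit_sell(price=105, qty=6): fills=none; bids=[-] asks=[#2:6@105]
After op 3 [order #3] limit_buy(price=95, qty=3): fills=none; bids=[#3:3@95] asks=[#2:6@105]
After op 4 [order #4] limit_sell(price=101, qty=5): fills=none; bids=[#3:3@95] asks=[#4:5@101 #2:6@105]
After op 5 [order #5] limit_buy(price=96, qty=2): fills=none; bids=[#5:2@96 #3:3@95] asks=[#4:5@101 #2:6@105]

Answer: bid=- ask=-
bid=- ask=105
bid=95 ask=105
bid=95 ask=101
bid=96 ask=101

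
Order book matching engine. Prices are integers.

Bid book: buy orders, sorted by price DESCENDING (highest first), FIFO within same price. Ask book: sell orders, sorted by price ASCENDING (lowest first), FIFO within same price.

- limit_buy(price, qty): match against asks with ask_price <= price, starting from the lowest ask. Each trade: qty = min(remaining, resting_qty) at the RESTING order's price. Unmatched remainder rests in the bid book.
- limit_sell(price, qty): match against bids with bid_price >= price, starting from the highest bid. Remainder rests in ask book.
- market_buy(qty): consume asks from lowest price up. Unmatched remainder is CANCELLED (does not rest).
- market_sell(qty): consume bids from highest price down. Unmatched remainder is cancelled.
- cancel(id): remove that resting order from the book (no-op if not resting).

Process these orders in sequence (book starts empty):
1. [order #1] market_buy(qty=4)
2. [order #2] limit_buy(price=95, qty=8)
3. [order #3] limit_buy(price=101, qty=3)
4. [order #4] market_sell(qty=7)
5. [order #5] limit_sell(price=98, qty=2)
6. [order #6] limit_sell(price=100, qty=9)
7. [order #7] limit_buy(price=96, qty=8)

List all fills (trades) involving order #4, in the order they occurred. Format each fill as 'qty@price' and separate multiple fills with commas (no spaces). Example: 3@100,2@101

After op 1 [order #1] market_buy(qty=4): fills=none; bids=[-] asks=[-]
After op 2 [order #2] limit_buy(price=95, qty=8): fills=none; bids=[#2:8@95] asks=[-]
After op 3 [order #3] limit_buy(price=101, qty=3): fills=none; bids=[#3:3@101 #2:8@95] asks=[-]
After op 4 [order #4] market_sell(qty=7): fills=#3x#4:3@101 #2x#4:4@95; bids=[#2:4@95] asks=[-]
After op 5 [order #5] limit_sell(price=98, qty=2): fills=none; bids=[#2:4@95] asks=[#5:2@98]
After op 6 [order #6] limit_sell(price=100, qty=9): fills=none; bids=[#2:4@95] asks=[#5:2@98 #6:9@100]
After op 7 [order #7] limit_buy(price=96, qty=8): fills=none; bids=[#7:8@96 #2:4@95] asks=[#5:2@98 #6:9@100]

Answer: 3@101,4@95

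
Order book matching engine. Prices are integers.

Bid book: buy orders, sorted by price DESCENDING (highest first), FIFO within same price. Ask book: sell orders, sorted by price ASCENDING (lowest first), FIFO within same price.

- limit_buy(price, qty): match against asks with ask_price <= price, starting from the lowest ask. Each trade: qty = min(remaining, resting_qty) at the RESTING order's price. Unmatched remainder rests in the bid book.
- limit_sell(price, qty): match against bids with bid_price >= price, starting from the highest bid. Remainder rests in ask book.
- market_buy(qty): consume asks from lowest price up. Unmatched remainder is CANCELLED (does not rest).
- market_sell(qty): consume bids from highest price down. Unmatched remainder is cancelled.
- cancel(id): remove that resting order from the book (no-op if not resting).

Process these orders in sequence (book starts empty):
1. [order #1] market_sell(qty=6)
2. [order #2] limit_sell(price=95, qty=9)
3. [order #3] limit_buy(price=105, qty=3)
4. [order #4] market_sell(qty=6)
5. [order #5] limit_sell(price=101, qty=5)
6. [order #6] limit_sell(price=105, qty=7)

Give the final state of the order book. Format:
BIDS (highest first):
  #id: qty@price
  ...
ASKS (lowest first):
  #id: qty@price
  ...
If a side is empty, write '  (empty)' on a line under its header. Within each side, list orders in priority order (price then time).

After op 1 [order #1] market_sell(qty=6): fills=none; bids=[-] asks=[-]
After op 2 [order #2] limit_sell(price=95, qty=9): fills=none; bids=[-] asks=[#2:9@95]
After op 3 [order #3] limit_buy(price=105, qty=3): fills=#3x#2:3@95; bids=[-] asks=[#2:6@95]
After op 4 [order #4] market_sell(qty=6): fills=none; bids=[-] asks=[#2:6@95]
After op 5 [order #5] limit_sell(price=101, qty=5): fills=none; bids=[-] asks=[#2:6@95 #5:5@101]
After op 6 [order #6] limit_sell(price=105, qty=7): fills=none; bids=[-] asks=[#2:6@95 #5:5@101 #6:7@105]

Answer: BIDS (highest first):
  (empty)
ASKS (lowest first):
  #2: 6@95
  #5: 5@101
  #6: 7@105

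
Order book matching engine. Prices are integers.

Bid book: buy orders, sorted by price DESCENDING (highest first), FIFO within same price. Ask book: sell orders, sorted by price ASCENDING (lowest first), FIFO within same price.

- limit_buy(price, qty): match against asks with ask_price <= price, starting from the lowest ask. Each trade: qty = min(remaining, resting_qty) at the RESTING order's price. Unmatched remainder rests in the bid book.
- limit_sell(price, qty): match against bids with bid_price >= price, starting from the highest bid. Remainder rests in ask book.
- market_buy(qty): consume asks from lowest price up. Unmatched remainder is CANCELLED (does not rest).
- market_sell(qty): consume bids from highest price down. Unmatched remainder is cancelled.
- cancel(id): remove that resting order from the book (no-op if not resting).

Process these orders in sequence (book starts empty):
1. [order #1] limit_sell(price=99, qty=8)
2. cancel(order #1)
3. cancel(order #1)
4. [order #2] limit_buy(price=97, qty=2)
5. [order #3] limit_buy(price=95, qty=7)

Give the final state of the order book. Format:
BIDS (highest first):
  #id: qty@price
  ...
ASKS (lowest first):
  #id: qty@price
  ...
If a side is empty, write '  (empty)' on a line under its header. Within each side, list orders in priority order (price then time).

Answer: BIDS (highest first):
  #2: 2@97
  #3: 7@95
ASKS (lowest first):
  (empty)

Derivation:
After op 1 [order #1] limit_sell(price=99, qty=8): fills=none; bids=[-] asks=[#1:8@99]
After op 2 cancel(order #1): fills=none; bids=[-] asks=[-]
After op 3 cancel(order #1): fills=none; bids=[-] asks=[-]
After op 4 [order #2] limit_buy(price=97, qty=2): fills=none; bids=[#2:2@97] asks=[-]
After op 5 [order #3] limit_buy(price=95, qty=7): fills=none; bids=[#2:2@97 #3:7@95] asks=[-]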